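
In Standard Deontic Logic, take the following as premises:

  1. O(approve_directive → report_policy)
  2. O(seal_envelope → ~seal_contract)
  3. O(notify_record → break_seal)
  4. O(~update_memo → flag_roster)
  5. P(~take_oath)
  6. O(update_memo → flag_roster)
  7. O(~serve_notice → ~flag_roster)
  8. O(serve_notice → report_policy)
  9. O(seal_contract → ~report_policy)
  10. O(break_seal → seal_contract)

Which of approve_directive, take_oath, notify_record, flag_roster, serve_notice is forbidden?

Premises 4 and 6 are O(~update_memo → flag_roster) and O(update_memo → flag_roster); every ideal world satisfies ~update_memo or update_memo, so in either case flag_roster holds — hence O(flag_roster).
The contrapositive of premise 7 (O(~serve_notice → ~flag_roster)) is O(flag_roster → serve_notice), and O(flag_roster) is already established, so O(serve_notice).
With premise 8, O(serve_notice → report_policy), the K-axiom yields O(report_policy).
Premise 9, O(seal_contract → ~report_policy), contraposes to O(report_policy → ~seal_contract); with O(report_policy) we get O(~seal_contract).
The contrapositive of premise 10 (O(break_seal → seal_contract)) is O(~seal_contract → ~break_seal), and O(~seal_contract) is already established, so O(~break_seal).
Premise 3, O(notify_record → break_seal), contraposes to O(~break_seal → ~notify_record); with O(~break_seal) we get O(~notify_record).
So O(~notify_record) holds, i.e. notify_record is forbidden. None of the other listed options is forbidden under the premises.

notify_record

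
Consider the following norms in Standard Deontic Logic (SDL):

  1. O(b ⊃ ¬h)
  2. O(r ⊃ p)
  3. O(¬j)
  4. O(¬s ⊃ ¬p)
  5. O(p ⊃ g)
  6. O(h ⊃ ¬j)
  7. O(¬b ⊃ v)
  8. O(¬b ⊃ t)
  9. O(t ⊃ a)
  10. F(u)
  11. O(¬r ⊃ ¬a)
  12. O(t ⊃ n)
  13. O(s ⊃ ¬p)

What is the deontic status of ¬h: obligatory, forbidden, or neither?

By case analysis on s: premise 13 gives O(s ⊃ ¬p) and premise 4 gives O(¬s ⊃ ¬p), so O(¬p) either way.
The contrapositive of premise 2 (O(r ⊃ p)) is O(¬p ⊃ ¬r), and O(¬p) is already established, so O(¬r).
From O(¬r) and premise 11, O(¬r ⊃ ¬a), we obtain O(¬a).
Premise 9, O(t ⊃ a), contraposes to O(¬a ⊃ ¬t); with O(¬a) we get O(¬t).
Premise 8, O(¬b ⊃ t), contraposes to O(¬t ⊃ b); with O(¬t) we get O(b).
From O(b) and premise 1, O(b ⊃ ¬h), we obtain O(¬h).
Premises 3, 5, 6, 7, 10, 12 do not contribute to this derivation.
Hence ¬h is obligatory.

Obligatory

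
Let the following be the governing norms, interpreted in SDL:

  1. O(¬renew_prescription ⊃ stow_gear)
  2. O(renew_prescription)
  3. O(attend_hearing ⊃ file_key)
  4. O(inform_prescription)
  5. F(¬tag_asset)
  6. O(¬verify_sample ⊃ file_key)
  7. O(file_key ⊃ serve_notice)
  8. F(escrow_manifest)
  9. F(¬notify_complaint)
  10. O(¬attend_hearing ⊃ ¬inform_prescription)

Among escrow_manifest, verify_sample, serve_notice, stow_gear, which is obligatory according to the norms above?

serve_notice

Premise 4 states O(inform_prescription) outright.
Premise 10 is O(¬attend_hearing ⊃ ¬inform_prescription); contrapositively O(inform_prescription ⊃ attend_hearing). Since O(inform_prescription) holds, K gives O(attend_hearing).
Premise 3 is O(attend_hearing ⊃ file_key); since O(attend_hearing), deontic closure gives O(file_key).
Premise 7 is O(file_key ⊃ serve_notice); since O(file_key), deontic closure gives O(serve_notice).
So O(serve_notice) holds — serve_notice is obligatory. None of the other listed options is made obligatory by any chain of premises.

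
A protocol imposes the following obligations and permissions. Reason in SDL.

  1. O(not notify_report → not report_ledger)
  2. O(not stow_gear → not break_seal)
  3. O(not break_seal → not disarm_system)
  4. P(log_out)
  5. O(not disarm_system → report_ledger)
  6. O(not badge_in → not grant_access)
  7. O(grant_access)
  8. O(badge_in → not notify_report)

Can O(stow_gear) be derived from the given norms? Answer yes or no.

Yes

Premise 7 gives O(grant_access).
Premise 6 is O(not badge_in → not grant_access); contrapositively O(grant_access → badge_in). Since O(grant_access) holds, K gives O(badge_in).
From O(badge_in) and premise 8, O(badge_in → not notify_report), we obtain O(not notify_report).
With premise 1, O(not notify_report → not report_ledger), the K-axiom yields O(not report_ledger).
The contrapositive of premise 5 (O(not disarm_system → report_ledger)) is O(not report_ledger → disarm_system), and O(not report_ledger) is already established, so O(disarm_system).
Premise 3, O(not break_seal → not disarm_system), contraposes to O(disarm_system → break_seal); with O(disarm_system) we get O(break_seal).
Premise 2 is O(not stow_gear → not break_seal); contrapositively O(break_seal → stow_gear). Since O(break_seal) holds, K gives O(stow_gear).
Premise 4 does not contribute to this derivation.
So O(stow_gear) follows.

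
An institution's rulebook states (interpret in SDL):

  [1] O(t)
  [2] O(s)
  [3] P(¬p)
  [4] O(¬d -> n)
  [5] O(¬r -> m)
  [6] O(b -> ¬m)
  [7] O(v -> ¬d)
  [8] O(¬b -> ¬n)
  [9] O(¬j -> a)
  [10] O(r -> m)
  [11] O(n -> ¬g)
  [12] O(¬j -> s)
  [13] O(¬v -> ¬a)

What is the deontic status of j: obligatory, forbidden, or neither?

Obligatory

By case analysis on ¬r: premise 5 gives O(¬r -> m) and premise 10 gives O(r -> m), so O(m) either way.
The contrapositive of premise 6 (O(b -> ¬m)) is O(m -> ¬b), and O(m) is already established, so O(¬b).
Applying K to premise 8 (O(¬b -> ¬n)) and O(¬b) yields O(¬n).
Premise 4 is O(¬d -> n); contrapositively O(¬n -> d). Since O(¬n) holds, K gives O(d).
Premise 7 is O(v -> ¬d); contrapositively O(d -> ¬v). Since O(d) holds, K gives O(¬v).
Premise 13 is O(¬v -> ¬a); since O(¬v), deontic closure gives O(¬a).
Premise 9, O(¬j -> a), contraposes to O(¬a -> j); with O(¬a) we get O(j).
Premises 1, 2, 3, 11, 12 do not contribute to this derivation.
Hence j is obligatory.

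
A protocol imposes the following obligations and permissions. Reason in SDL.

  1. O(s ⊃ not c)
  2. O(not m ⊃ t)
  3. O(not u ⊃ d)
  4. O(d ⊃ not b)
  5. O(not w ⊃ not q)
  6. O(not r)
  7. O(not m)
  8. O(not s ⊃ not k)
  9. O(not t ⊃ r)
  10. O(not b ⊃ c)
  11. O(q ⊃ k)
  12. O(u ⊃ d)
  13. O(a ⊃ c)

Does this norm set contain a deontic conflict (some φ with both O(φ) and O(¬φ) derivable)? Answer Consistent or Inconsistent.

Premise 9 is O(not t ⊃ r), but O(not t) is not derivable from the premises, so it does not yield O(r).
So O(r) is not derivable, and the apparent clash with O(not r) does not arise.
A world satisfying every obligation exists (e.g. a=false, b=false, c=true, d=true, k=false, m=false, q=false, r=false, s=false, t=true, u=false, w=false); no atom is both obligatory and forbidden, so the set is consistent.

Consistent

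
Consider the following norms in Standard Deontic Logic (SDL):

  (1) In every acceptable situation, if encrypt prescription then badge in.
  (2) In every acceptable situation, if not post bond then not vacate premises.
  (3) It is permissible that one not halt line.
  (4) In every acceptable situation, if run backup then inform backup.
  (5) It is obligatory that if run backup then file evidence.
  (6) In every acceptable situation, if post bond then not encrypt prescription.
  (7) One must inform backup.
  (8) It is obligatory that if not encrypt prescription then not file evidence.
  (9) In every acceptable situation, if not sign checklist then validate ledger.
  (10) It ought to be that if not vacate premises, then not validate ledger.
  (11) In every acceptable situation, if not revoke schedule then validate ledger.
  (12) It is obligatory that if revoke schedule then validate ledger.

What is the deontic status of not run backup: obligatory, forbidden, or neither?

Obligatory

Premises 11 and 12 cover both cases: O(¬revoke_schedule → validate_ledger) and O(revoke_schedule → validate_ledger). Since ¬revoke_schedule ∨ revoke_schedule is a tautology, O(validate_ledger) follows.
Premise 10 is O(¬vacate_premises → ¬validate_ledger); contrapositively O(validate_ledger → vacate_premises). Since O(validate_ledger) holds, K gives O(vacate_premises).
Premise 2, O(¬post_bond → ¬vacate_premises), contraposes to O(vacate_premises → post_bond); with O(vacate_premises) we get O(post_bond).
Premise 6 is O(post_bond → ¬encrypt_prescription); since O(post_bond), deontic closure gives O(¬encrypt_prescription).
Applying K to premise 8 (O(¬encrypt_prescription → ¬file_evidence)) and O(¬encrypt_prescription) yields O(¬file_evidence).
Premise 5 is O(run_backup → file_evidence); contrapositively O(¬file_evidence → ¬run_backup). Since O(¬file_evidence) holds, K gives O(¬run_backup).
Premises 1, 3, 4, 7, 9 do not contribute to this derivation.
Hence ¬run_backup is obligatory.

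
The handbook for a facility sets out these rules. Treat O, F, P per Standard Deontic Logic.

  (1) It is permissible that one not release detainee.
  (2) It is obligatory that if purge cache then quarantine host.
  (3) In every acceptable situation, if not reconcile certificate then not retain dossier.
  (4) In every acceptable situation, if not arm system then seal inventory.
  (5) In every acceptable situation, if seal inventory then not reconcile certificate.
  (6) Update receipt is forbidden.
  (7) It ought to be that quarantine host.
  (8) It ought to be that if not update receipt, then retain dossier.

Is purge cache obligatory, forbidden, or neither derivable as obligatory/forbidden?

Premise 2 is O(purge_cache → quarantine_host); even if O(quarantine_host) held, inferring O(purge_cache) would be affirming the consequent — invalid.
No premise or chain of K-axiom applications forces O(purge_cache), and none forces O(¬purge_cache). So purge_cache is neither obligatory nor forbidden under these norms.

Neither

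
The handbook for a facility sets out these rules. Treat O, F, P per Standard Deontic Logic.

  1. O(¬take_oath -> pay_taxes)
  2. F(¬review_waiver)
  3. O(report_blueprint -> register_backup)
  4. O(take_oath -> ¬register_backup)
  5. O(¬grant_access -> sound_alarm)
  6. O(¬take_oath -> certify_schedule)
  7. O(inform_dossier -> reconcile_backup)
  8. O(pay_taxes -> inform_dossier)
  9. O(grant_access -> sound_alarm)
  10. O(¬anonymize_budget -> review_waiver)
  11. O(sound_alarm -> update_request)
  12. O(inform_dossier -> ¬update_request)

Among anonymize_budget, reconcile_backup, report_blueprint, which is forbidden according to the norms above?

report_blueprint

Premises 9 and 5 cover both cases: O(grant_access -> sound_alarm) and O(¬grant_access -> sound_alarm). Since grant_access ∨ ¬grant_access is a tautology, O(sound_alarm) follows.
Premise 11 is O(sound_alarm -> update_request); since O(sound_alarm), deontic closure gives O(update_request).
Premise 12, O(inform_dossier -> ¬update_request), contraposes to O(update_request -> ¬inform_dossier); with O(update_request) we get O(¬inform_dossier).
The contrapositive of premise 8 (O(pay_taxes -> inform_dossier)) is O(¬inform_dossier -> ¬pay_taxes), and O(¬inform_dossier) is already established, so O(¬pay_taxes).
Premise 1 is O(¬take_oath -> pay_taxes); contrapositively O(¬pay_taxes -> take_oath). Since O(¬pay_taxes) holds, K gives O(take_oath).
From O(take_oath) and premise 4, O(take_oath -> ¬register_backup), we obtain O(¬register_backup).
The contrapositive of premise 3 (O(report_blueprint -> register_backup)) is O(¬register_backup -> ¬report_blueprint), and O(¬register_backup) is already established, so O(¬report_blueprint).
So O(¬report_blueprint) holds, i.e. report_blueprint is forbidden. None of the other listed options is forbidden under the premises.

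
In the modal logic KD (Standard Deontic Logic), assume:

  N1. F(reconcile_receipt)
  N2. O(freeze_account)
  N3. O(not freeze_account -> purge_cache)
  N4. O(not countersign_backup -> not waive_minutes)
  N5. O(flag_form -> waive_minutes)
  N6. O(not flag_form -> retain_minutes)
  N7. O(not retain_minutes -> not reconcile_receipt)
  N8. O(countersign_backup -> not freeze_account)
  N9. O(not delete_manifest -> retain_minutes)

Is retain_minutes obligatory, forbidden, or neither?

Obligatory

From premise 2 we have O(freeze_account).
The contrapositive of premise 8 (O(countersign_backup -> not freeze_account)) is O(freeze_account -> not countersign_backup), and O(freeze_account) is already established, so O(not countersign_backup).
From O(not countersign_backup) and premise 4, O(not countersign_backup -> not waive_minutes), we obtain O(not waive_minutes).
Premise 5 is O(flag_form -> waive_minutes); contrapositively O(not waive_minutes -> not flag_form). Since O(not waive_minutes) holds, K gives O(not flag_form).
With premise 6, O(not flag_form -> retain_minutes), the K-axiom yields O(retain_minutes).
Premises 1, 3, 7, 9 do not contribute to this derivation.
Hence retain_minutes is obligatory.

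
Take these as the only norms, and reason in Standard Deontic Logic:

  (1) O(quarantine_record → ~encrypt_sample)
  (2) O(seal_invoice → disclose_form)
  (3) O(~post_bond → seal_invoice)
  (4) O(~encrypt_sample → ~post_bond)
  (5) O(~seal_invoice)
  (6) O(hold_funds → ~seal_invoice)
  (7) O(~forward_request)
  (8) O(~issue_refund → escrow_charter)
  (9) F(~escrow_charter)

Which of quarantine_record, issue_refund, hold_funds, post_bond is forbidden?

quarantine_record

Premise 5 gives O(~seal_invoice).
The contrapositive of premise 3 (O(~post_bond → seal_invoice)) is O(~seal_invoice → post_bond), and O(~seal_invoice) is already established, so O(post_bond).
The contrapositive of premise 4 (O(~encrypt_sample → ~post_bond)) is O(post_bond → encrypt_sample), and O(post_bond) is already established, so O(encrypt_sample).
The contrapositive of premise 1 (O(quarantine_record → ~encrypt_sample)) is O(encrypt_sample → ~quarantine_record), and O(encrypt_sample) is already established, so O(~quarantine_record).
So O(~quarantine_record) holds, i.e. quarantine_record is forbidden. None of the other listed options is forbidden under the premises.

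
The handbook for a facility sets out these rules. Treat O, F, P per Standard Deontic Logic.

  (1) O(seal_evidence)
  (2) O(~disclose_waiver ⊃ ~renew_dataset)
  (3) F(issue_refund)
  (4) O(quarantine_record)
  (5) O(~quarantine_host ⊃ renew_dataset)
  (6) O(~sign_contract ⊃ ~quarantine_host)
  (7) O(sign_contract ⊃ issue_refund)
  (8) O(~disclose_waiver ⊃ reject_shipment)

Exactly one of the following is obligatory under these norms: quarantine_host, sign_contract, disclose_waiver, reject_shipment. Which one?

Premise 3, F(issue_refund), is equivalent to O(~issue_refund).
Premise 7 is O(sign_contract ⊃ issue_refund); contrapositively O(~issue_refund ⊃ ~sign_contract). Since O(~issue_refund) holds, K gives O(~sign_contract).
Premise 6 is O(~sign_contract ⊃ ~quarantine_host); since O(~sign_contract), deontic closure gives O(~quarantine_host).
From O(~quarantine_host) and premise 5, O(~quarantine_host ⊃ renew_dataset), we obtain O(renew_dataset).
Premise 2 is O(~disclose_waiver ⊃ ~renew_dataset); contrapositively O(renew_dataset ⊃ disclose_waiver). Since O(renew_dataset) holds, K gives O(disclose_waiver).
So O(disclose_waiver) holds — disclose_waiver is obligatory. None of the other listed options is made obligatory by any chain of premises.

disclose_waiver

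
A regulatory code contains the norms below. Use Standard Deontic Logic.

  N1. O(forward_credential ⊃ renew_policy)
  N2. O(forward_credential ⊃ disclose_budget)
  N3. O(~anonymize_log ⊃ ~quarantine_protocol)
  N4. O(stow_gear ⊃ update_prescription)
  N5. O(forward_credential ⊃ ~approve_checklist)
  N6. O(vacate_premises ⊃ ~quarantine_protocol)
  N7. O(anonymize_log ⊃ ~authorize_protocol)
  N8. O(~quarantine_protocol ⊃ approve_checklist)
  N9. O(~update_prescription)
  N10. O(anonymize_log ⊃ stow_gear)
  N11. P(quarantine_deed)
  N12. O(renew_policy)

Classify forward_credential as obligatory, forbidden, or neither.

Premise 9 gives O(~update_prescription).
Premise 4, O(stow_gear ⊃ update_prescription), contraposes to O(~update_prescription ⊃ ~stow_gear); with O(~update_prescription) we get O(~stow_gear).
Premise 10, O(anonymize_log ⊃ stow_gear), contraposes to O(~stow_gear ⊃ ~anonymize_log); with O(~stow_gear) we get O(~anonymize_log).
Premise 3 is O(~anonymize_log ⊃ ~quarantine_protocol); since O(~anonymize_log), deontic closure gives O(~quarantine_protocol).
Premise 8 is O(~quarantine_protocol ⊃ approve_checklist); since O(~quarantine_protocol), deontic closure gives O(approve_checklist).
Premise 5, O(forward_credential ⊃ ~approve_checklist), contraposes to O(approve_checklist ⊃ ~forward_credential); with O(approve_checklist) we get O(~forward_credential).
Premises 1, 2, 6, 7, 11, 12 do not contribute to this derivation.
Thus O(~forward_credential), which is F(forward_credential): forward_credential is forbidden.

Forbidden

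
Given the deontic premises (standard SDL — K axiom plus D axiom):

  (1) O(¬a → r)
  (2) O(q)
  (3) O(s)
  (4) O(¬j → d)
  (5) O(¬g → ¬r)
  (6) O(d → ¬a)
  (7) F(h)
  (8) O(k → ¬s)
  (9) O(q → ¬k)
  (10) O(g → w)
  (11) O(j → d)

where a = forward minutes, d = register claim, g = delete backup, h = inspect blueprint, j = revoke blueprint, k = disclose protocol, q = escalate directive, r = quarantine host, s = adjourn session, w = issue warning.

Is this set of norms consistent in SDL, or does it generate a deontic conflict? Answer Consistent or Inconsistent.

Consistent

Premise 8 is O(k → ¬s), but O(k) is not derivable from the premises, so it does not yield O(¬s).
So O(¬s) is not derivable, and the apparent clash with O(s) does not arise.
A world satisfying every obligation exists (e.g. a=false, d=true, g=true, h=false, j=false, k=false, q=true, r=true, s=true, w=true); no atom is both obligatory and forbidden, so the set is consistent.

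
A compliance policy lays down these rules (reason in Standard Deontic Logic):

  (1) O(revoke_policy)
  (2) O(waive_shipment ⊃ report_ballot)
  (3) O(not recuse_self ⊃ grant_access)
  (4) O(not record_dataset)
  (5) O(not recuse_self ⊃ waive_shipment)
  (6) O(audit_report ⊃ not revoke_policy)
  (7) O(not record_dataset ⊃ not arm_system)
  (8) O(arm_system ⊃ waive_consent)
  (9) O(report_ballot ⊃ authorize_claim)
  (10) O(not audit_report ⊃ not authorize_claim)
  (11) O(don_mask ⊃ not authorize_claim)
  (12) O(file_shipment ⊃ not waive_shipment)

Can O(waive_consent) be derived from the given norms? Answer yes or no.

No

Premise 8 is O(arm_system ⊃ waive_consent), but O(arm_system) is not derivable from the premises, so it does not yield O(waive_consent).
No other premise forces O(waive_consent). An ideal world satisfying every premise can still have waive_consent false, so O(waive_consent) is not derivable.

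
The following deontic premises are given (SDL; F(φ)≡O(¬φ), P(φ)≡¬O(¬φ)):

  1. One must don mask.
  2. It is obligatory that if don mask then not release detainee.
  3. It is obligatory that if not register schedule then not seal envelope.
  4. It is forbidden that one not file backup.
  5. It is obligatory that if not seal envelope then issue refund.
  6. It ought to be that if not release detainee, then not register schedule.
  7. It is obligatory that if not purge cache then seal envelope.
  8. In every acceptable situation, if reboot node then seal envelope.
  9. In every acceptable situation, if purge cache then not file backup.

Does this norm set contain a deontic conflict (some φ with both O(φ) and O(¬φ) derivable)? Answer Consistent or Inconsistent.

Inconsistent

Premise 4 is F(¬file_backup), i.e. O(file_backup).
The contrapositive of premise 9 (O(purge_cache → ¬file_backup)) is O(file_backup → ¬purge_cache), and O(file_backup) is already established, so O(¬purge_cache).
From O(¬purge_cache) and premise 7, O(¬purge_cache → seal_envelope), we obtain O(seal_envelope).
Premise 3, O(¬register_schedule → ¬seal_envelope), contraposes to O(seal_envelope → register_schedule); with O(seal_envelope) we get O(register_schedule).
The contrapositive of premise 6 (O(¬release_detainee → ¬register_schedule)) is O(register_schedule → release_detainee), and O(register_schedule) is already established, so O(release_detainee).
Premise 2, O(don_mask → ¬release_detainee), contraposes to O(release_detainee → ¬don_mask); with O(release_detainee) we get O(¬don_mask).
Yet premise 1 states O(don_mask).
We now have both O(¬don_mask) and O(don_mask) — don_mask is simultaneously obligatory and forbidden, violating the D-axiom.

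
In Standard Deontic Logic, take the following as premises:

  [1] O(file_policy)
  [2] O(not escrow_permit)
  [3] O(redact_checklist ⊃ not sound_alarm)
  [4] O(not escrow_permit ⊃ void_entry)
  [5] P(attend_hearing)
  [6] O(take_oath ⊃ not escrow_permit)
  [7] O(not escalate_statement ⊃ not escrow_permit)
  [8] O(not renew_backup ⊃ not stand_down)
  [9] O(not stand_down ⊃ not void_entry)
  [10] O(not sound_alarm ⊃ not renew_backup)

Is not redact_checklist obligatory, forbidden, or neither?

Obligatory

Premise 2 states O(not escrow_permit) outright.
Premise 4 is O(not escrow_permit ⊃ void_entry); since O(not escrow_permit), deontic closure gives O(void_entry).
Premise 9 is O(not stand_down ⊃ not void_entry); contrapositively O(void_entry ⊃ stand_down). Since O(void_entry) holds, K gives O(stand_down).
The contrapositive of premise 8 (O(not renew_backup ⊃ not stand_down)) is O(stand_down ⊃ renew_backup), and O(stand_down) is already established, so O(renew_backup).
The contrapositive of premise 10 (O(not sound_alarm ⊃ not renew_backup)) is O(renew_backup ⊃ sound_alarm), and O(renew_backup) is already established, so O(sound_alarm).
Premise 3, O(redact_checklist ⊃ not sound_alarm), contraposes to O(sound_alarm ⊃ not redact_checklist); with O(sound_alarm) we get O(not redact_checklist).
Premises 1, 5, 6, 7 do not contribute to this derivation.
Hence not redact_checklist is obligatory.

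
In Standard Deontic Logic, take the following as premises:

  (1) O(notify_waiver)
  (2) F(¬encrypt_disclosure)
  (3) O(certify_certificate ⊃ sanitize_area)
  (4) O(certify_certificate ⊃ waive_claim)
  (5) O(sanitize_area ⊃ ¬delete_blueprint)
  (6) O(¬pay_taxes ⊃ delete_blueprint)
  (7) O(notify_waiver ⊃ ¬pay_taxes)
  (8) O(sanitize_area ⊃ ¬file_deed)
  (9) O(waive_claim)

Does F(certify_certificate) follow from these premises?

From premise 1 we have O(notify_waiver).
Premise 7 is O(notify_waiver ⊃ ¬pay_taxes); since O(notify_waiver), deontic closure gives O(¬pay_taxes).
From O(¬pay_taxes) and premise 6, O(¬pay_taxes ⊃ delete_blueprint), we obtain O(delete_blueprint).
Premise 5, O(sanitize_area ⊃ ¬delete_blueprint), contraposes to O(delete_blueprint ⊃ ¬sanitize_area); with O(delete_blueprint) we get O(¬sanitize_area).
The contrapositive of premise 3 (O(certify_certificate ⊃ sanitize_area)) is O(¬sanitize_area ⊃ ¬certify_certificate), and O(¬sanitize_area) is already established, so O(¬certify_certificate).
Premises 2, 4, 8, 9 do not contribute to this derivation.
So O(¬certify_certificate) holds, i.e. F(certify_certificate). The claim follows.

Yes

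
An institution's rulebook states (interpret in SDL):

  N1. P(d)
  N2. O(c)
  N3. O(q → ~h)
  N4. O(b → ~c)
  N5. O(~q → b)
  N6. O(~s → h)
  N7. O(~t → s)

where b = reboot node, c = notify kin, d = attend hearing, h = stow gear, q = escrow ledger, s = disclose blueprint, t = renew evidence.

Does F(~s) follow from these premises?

Premise 2 states O(c) outright.
Premise 4 is O(b → ~c); contrapositively O(c → ~b). Since O(c) holds, K gives O(~b).
The contrapositive of premise 5 (O(~q → b)) is O(~b → q), and O(~b) is already established, so O(q).
Applying K to premise 3 (O(q → ~h)) and O(q) yields O(~h).
Premise 6, O(~s → h), contraposes to O(~h → s); with O(~h) we get O(s).
Premises 1, 7 do not contribute to this derivation.
So O(s) holds, i.e. F(~s). The claim follows.

Yes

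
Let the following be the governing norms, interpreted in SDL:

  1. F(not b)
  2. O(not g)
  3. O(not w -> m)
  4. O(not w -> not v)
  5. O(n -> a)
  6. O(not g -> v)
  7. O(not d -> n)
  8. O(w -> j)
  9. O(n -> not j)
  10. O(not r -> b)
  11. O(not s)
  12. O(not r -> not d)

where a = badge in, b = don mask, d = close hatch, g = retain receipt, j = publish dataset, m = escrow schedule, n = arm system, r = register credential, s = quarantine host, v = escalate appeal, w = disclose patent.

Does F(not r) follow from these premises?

Premise 2 gives O(not g).
From O(not g) and premise 6, O(not g -> v), we obtain O(v).
Premise 4 is O(not w -> not v); contrapositively O(v -> w). Since O(v) holds, K gives O(w).
Applying K to premise 8 (O(w -> j)) and O(w) yields O(j).
Premise 9, O(n -> not j), contraposes to O(j -> not n); with O(j) we get O(not n).
Premise 7, O(not d -> n), contraposes to O(not n -> d); with O(not n) we get O(d).
The contrapositive of premise 12 (O(not r -> not d)) is O(d -> r), and O(d) is already established, so O(r).
Premises 1, 3, 5, 10, 11 do not contribute to this derivation.
So O(r) holds, i.e. F(not r). The claim follows.

Yes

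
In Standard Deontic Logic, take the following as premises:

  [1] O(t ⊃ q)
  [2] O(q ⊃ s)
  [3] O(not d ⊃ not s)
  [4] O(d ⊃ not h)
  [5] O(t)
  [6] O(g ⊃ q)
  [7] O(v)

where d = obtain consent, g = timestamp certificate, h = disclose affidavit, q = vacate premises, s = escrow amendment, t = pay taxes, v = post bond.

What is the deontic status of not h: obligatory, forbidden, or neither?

Obligatory

Premise 5 gives O(t).
From O(t) and premise 1, O(t ⊃ q), we obtain O(q).
Applying K to premise 2 (O(q ⊃ s)) and O(q) yields O(s).
The contrapositive of premise 3 (O(not d ⊃ not s)) is O(s ⊃ d), and O(s) is already established, so O(d).
From O(d) and premise 4, O(d ⊃ not h), we obtain O(not h).
Premises 6, 7 do not contribute to this derivation.
Hence not h is obligatory.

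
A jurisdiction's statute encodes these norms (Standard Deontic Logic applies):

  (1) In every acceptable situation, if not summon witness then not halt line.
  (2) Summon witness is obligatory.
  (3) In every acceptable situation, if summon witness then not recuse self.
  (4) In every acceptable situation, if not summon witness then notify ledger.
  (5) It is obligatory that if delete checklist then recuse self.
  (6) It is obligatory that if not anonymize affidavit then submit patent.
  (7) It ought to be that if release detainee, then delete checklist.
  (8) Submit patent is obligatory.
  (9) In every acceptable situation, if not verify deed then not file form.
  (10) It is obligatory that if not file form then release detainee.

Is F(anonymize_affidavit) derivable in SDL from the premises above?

No

Premise 6 is O(¬anonymize_affidavit → submit_patent); even if O(submit_patent) held, inferring O(¬anonymize_affidavit) would be affirming the consequent — invalid.
No other premise forces O(¬anonymize_affidavit). An ideal world satisfying every premise can still have anonymize_affidavit true, so F(anonymize_affidavit) is not derivable.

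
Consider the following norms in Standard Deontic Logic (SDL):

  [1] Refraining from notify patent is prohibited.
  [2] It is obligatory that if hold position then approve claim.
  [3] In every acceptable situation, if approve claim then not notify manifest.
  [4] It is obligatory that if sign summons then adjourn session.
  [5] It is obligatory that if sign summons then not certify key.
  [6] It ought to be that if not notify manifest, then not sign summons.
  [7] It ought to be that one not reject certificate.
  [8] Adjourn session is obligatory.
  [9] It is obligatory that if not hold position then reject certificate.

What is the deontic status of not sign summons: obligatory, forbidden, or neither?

Obligatory

From premise 7 we have O(¬reject_certificate).
Premise 9, O(¬hold_position → reject_certificate), contraposes to O(¬reject_certificate → hold_position); with O(¬reject_certificate) we get O(hold_position).
Premise 2 is O(hold_position → approve_claim); since O(hold_position), deontic closure gives O(approve_claim).
From O(approve_claim) and premise 3, O(approve_claim → ¬notify_manifest), we obtain O(¬notify_manifest).
From O(¬notify_manifest) and premise 6, O(¬notify_manifest → ¬sign_summons), we obtain O(¬sign_summons).
Premises 1, 4, 5, 8 do not contribute to this derivation.
Hence ¬sign_summons is obligatory.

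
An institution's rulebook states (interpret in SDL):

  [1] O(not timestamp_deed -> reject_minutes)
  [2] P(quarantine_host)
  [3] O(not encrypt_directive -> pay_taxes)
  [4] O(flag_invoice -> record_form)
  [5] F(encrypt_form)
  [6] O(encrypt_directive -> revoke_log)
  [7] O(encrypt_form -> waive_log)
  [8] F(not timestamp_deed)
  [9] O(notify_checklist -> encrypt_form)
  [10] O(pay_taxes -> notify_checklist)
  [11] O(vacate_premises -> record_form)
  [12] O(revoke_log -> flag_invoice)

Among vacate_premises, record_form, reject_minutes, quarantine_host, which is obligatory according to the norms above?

Premise 5 is F(encrypt_form), i.e. O(not encrypt_form).
Premise 9 is O(notify_checklist -> encrypt_form); contrapositively O(not encrypt_form -> not notify_checklist). Since O(not encrypt_form) holds, K gives O(not notify_checklist).
Premise 10 is O(pay_taxes -> notify_checklist); contrapositively O(not notify_checklist -> not pay_taxes). Since O(not notify_checklist) holds, K gives O(not pay_taxes).
The contrapositive of premise 3 (O(not encrypt_directive -> pay_taxes)) is O(not pay_taxes -> encrypt_directive), and O(not pay_taxes) is already established, so O(encrypt_directive).
Applying K to premise 6 (O(encrypt_directive -> revoke_log)) and O(encrypt_directive) yields O(revoke_log).
Applying K to premise 12 (O(revoke_log -> flag_invoice)) and O(revoke_log) yields O(flag_invoice).
With premise 4, O(flag_invoice -> record_form), the K-axiom yields O(record_form).
So O(record_form) holds — record_form is obligatory. None of the other listed options is made obligatory by any chain of premises.

record_form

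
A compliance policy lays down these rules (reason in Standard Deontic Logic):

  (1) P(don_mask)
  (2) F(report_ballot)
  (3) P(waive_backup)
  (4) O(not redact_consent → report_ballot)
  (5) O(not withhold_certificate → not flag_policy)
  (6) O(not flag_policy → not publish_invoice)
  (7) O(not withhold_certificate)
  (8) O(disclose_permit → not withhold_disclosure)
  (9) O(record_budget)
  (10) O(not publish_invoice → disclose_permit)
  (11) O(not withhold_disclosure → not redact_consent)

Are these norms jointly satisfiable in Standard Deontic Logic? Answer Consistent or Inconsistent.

Inconsistent

F(report_ballot) at premise 2 means O(not report_ballot).
Premise 4, O(not redact_consent → report_ballot), contraposes to O(not report_ballot → redact_consent); with O(not report_ballot) we get O(redact_consent).
The contrapositive of premise 11 (O(not withhold_disclosure → not redact_consent)) is O(redact_consent → withhold_disclosure), and O(redact_consent) is already established, so O(withhold_disclosure).
The contrapositive of premise 8 (O(disclose_permit → not withhold_disclosure)) is O(withhold_disclosure → not disclose_permit), and O(withhold_disclosure) is already established, so O(not disclose_permit).
Premise 10, O(not publish_invoice → disclose_permit), contraposes to O(not disclose_permit → publish_invoice); with O(not disclose_permit) we get O(publish_invoice).
Premise 6 is O(not flag_policy → not publish_invoice); contrapositively O(publish_invoice → flag_policy). Since O(publish_invoice) holds, K gives O(flag_policy).
Premise 5, O(not withhold_certificate → not flag_policy), contraposes to O(flag_policy → withhold_certificate); with O(flag_policy) we get O(withhold_certificate).
But premise 7 directly asserts O(not withhold_certificate).
We now have both O(withhold_certificate) and O(not withhold_certificate) — withhold_certificate is simultaneously obligatory and forbidden, violating the D-axiom.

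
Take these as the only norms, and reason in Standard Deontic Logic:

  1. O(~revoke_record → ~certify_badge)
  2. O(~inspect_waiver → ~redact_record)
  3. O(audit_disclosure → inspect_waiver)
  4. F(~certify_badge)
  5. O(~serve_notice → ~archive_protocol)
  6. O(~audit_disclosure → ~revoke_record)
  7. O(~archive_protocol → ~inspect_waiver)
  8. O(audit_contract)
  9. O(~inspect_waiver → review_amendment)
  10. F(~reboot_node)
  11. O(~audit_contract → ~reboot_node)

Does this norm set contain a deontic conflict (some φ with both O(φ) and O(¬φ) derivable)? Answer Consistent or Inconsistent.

Consistent

Premise 11 is O(~audit_contract → ~reboot_node), but O(~audit_contract) is not derivable from the premises, so it does not yield O(~reboot_node).
So O(~reboot_node) is not derivable, and the apparent clash with O(reboot_node) does not arise.
A world satisfying every obligation exists (e.g. archive_protocol=true, audit_contract=true, audit_disclosure=true, certify_badge=true, inspect_waiver=true, reboot_node=true, redact_record=false, review_amendment=false, revoke_record=true, serve_notice=true); no atom is both obligatory and forbidden, so the set is consistent.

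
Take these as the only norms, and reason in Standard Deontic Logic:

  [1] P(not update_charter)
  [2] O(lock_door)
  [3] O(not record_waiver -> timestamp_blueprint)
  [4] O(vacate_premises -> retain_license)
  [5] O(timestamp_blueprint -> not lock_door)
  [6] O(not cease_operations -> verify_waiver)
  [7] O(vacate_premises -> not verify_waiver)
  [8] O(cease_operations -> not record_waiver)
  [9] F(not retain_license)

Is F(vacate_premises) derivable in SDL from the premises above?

From premise 2 we have O(lock_door).
Premise 5, O(timestamp_blueprint -> not lock_door), contraposes to O(lock_door -> not timestamp_blueprint); with O(lock_door) we get O(not timestamp_blueprint).
The contrapositive of premise 3 (O(not record_waiver -> timestamp_blueprint)) is O(not timestamp_blueprint -> record_waiver), and O(not timestamp_blueprint) is already established, so O(record_waiver).
Premise 8 is O(cease_operations -> not record_waiver); contrapositively O(record_waiver -> not cease_operations). Since O(record_waiver) holds, K gives O(not cease_operations).
With premise 6, O(not cease_operations -> verify_waiver), the K-axiom yields O(verify_waiver).
Premise 7, O(vacate_premises -> not verify_waiver), contraposes to O(verify_waiver -> not vacate_premises); with O(verify_waiver) we get O(not vacate_premises).
Premises 1, 4, 9 do not contribute to this derivation.
So O(not vacate_premises) holds, i.e. F(vacate_premises). The claim follows.

Yes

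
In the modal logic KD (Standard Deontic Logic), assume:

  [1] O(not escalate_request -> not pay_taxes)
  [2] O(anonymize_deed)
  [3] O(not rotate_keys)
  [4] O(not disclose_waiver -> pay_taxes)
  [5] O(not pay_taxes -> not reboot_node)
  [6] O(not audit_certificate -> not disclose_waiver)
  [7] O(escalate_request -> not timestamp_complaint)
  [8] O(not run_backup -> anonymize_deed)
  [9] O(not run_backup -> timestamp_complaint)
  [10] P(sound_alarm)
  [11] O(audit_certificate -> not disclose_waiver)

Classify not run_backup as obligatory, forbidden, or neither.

Forbidden

Premises 6 and 11 are O(not audit_certificate -> not disclose_waiver) and O(audit_certificate -> not disclose_waiver); every ideal world satisfies not audit_certificate or audit_certificate, so in either case not disclose_waiver holds — hence O(not disclose_waiver).
With premise 4, O(not disclose_waiver -> pay_taxes), the K-axiom yields O(pay_taxes).
Premise 1 is O(not escalate_request -> not pay_taxes); contrapositively O(pay_taxes -> escalate_request). Since O(pay_taxes) holds, K gives O(escalate_request).
Applying K to premise 7 (O(escalate_request -> not timestamp_complaint)) and O(escalate_request) yields O(not timestamp_complaint).
Premise 9, O(not run_backup -> timestamp_complaint), contraposes to O(not timestamp_complaint -> run_backup); with O(not timestamp_complaint) we get O(run_backup).
Premises 2, 3, 5, 8, 10 do not contribute to this derivation.
Thus O(run_backup), which is F(not run_backup): not run_backup is forbidden.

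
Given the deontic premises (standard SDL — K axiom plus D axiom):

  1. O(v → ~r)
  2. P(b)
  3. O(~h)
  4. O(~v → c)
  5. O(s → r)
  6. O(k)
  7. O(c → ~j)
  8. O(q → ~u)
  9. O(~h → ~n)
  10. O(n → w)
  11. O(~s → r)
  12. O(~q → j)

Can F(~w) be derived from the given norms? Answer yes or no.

No

Premise 10 is O(n → w), but O(n) is not derivable from the premises, so it does not yield O(w).
No other premise forces O(w). An ideal world satisfying every premise can still have ~w true, so F(~w) is not derivable.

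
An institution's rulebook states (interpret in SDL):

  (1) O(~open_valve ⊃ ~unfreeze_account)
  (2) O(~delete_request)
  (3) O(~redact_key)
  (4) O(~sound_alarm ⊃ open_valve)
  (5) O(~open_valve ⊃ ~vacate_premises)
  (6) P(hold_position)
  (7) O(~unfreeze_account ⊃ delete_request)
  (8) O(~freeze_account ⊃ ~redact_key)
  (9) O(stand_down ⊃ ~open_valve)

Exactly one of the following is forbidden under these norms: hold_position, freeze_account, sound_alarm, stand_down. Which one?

Premise 2 states O(~delete_request) outright.
Premise 7 is O(~unfreeze_account ⊃ delete_request); contrapositively O(~delete_request ⊃ unfreeze_account). Since O(~delete_request) holds, K gives O(unfreeze_account).
The contrapositive of premise 1 (O(~open_valve ⊃ ~unfreeze_account)) is O(unfreeze_account ⊃ open_valve), and O(unfreeze_account) is already established, so O(open_valve).
Premise 9, O(stand_down ⊃ ~open_valve), contraposes to O(open_valve ⊃ ~stand_down); with O(open_valve) we get O(~stand_down).
So O(~stand_down) holds, i.e. stand_down is forbidden. None of the other listed options is forbidden under the premises.

stand_down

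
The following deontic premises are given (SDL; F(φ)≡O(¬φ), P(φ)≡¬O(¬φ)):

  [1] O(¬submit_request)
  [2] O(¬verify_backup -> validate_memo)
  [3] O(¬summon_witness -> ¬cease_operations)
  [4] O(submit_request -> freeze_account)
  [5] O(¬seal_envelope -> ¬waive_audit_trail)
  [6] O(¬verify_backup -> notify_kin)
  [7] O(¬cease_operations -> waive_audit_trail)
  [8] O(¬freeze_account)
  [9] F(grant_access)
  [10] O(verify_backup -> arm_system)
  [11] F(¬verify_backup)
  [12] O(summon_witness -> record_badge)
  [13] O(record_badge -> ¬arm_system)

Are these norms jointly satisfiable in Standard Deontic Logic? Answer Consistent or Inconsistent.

Consistent

Premise 4 is O(submit_request -> freeze_account), but O(submit_request) is not derivable from the premises, so it does not yield O(freeze_account).
So O(freeze_account) is not derivable, and the apparent clash with O(¬freeze_account) does not arise.
A world satisfying every obligation exists (e.g. arm_system=true, cease_operations=false, freeze_account=false, grant_access=false, notify_kin=false, record_badge=false, seal_envelope=true, submit_request=false, summon_witness=false, validate_memo=false, verify_backup=true, waive_audit_trail=true); no atom is both obligatory and forbidden, so the set is consistent.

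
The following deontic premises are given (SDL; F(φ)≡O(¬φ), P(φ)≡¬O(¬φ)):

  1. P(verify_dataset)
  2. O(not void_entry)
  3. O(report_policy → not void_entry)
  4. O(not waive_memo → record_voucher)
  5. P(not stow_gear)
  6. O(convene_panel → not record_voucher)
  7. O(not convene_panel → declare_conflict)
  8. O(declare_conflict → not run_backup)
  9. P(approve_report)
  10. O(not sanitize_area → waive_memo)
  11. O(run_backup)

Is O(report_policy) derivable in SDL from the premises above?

Premise 3 is O(report_policy → not void_entry); even if O(not void_entry) held, inferring O(report_policy) would be affirming the consequent — invalid.
No other premise forces O(report_policy). An ideal world satisfying every premise can still have report_policy false, so O(report_policy) is not derivable.

No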